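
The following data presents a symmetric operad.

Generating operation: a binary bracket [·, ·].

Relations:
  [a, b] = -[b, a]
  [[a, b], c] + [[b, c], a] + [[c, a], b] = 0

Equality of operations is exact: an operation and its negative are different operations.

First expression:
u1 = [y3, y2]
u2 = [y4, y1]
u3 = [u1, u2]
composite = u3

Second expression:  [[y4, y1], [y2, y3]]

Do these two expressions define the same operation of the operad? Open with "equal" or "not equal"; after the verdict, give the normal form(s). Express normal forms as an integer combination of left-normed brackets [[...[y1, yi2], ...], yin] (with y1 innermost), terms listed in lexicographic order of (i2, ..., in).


equal: each reduces to -[[[y1, y4], y2], y3] + [[[y1, y4], y3], y2]


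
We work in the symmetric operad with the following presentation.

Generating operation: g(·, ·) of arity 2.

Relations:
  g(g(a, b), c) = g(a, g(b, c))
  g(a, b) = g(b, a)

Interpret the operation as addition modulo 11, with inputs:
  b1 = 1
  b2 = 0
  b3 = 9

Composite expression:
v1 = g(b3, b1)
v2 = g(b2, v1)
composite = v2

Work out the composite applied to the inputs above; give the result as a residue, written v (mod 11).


10 (mod 11)

g(b3, b1) = 10
g(b2, g(b3, b1)) = 10


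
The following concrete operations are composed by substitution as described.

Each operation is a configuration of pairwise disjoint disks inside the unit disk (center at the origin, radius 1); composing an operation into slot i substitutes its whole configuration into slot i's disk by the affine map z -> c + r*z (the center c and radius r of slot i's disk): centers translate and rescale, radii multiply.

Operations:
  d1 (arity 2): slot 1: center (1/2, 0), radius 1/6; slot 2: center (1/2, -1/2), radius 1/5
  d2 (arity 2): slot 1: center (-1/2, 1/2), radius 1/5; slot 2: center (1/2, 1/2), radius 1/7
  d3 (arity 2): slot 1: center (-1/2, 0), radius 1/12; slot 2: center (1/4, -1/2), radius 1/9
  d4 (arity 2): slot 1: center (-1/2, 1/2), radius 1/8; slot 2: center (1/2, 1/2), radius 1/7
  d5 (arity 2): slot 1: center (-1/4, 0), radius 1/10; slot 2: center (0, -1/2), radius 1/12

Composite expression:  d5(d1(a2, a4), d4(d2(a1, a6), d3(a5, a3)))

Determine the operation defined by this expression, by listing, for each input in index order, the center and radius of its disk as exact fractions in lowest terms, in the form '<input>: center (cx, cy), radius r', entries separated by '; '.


a1: center (-3/64, -29/64), radius 1/480; a2: center (-1/5, 0), radius 1/60; a3: center (5/112, -13/28), radius 1/756; a4: center (-1/5, -1/20), radius 1/50; a5: center (1/28, -11/24), radius 1/1008; a6: center (-7/192, -29/64), radius 1/672

Affine substitution under d5: radii multiply and a-centers shift.
tracing a2 down its 2-map path: center (-1/5, 0), radius 1/60
tracing a4 down its 2-map path: center (-1/5, -1/20), radius 1/50
tracing a1 down its 3-map path: center (-3/64, -29/64), radius 1/480
tracing a6 down its 3-map path: center (-7/192, -29/64), radius 1/672
tracing a5 down its 3-map path: center (1/28, -11/24), radius 1/1008
tracing a3 down its 3-map path: center (5/112, -13/28), radius 1/756


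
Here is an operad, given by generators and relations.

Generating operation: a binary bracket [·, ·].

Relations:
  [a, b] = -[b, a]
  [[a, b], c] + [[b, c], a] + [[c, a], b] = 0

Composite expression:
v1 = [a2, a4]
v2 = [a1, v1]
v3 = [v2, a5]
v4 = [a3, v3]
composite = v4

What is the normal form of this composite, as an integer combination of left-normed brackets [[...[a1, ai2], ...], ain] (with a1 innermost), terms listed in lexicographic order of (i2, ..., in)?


-[[[[a1, a2], a4], a5], a3] + [[[[a1, a4], a2], a5], a3]

A multilinear Lie element is pinned by a1-initial words (a1 innermost).
Composite bracket: [a3, [[a1, [a2, a4]], a5]]
Each bracket splits as ab - ba, giving 16 signed words (2^4 = 16).
The a1-initial words carry the normal form:
  a1a2a4a5a3 (sign -1) contributes -[[[[a1, a2], a4], a5], a3]
  a1a4a2a5a3 (sign +1) contributes +[[[[a1, a4], a2], a5], a3]


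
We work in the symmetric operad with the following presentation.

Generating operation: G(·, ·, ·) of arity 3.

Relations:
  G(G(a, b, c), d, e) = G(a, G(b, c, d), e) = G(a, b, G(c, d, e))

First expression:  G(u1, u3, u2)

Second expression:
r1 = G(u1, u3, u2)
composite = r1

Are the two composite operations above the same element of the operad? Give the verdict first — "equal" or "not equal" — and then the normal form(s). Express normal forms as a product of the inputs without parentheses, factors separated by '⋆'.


In normal form, the first expression is u1 ⋆ u3 ⋆ u2
In normal form, the second expression is u1 ⋆ u3 ⋆ u2
Both agree, so they are equal.

equal: each reduces to u1 ⋆ u3 ⋆ u2


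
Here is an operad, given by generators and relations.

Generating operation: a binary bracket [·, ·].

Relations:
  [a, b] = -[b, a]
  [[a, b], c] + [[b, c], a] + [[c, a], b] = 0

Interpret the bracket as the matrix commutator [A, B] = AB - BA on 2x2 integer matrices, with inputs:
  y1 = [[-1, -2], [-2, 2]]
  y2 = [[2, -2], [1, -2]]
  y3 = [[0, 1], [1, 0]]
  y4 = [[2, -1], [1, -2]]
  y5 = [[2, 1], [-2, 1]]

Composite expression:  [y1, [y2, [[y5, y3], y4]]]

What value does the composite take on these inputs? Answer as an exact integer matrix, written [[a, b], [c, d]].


[[-160, 240], [0, 160]]


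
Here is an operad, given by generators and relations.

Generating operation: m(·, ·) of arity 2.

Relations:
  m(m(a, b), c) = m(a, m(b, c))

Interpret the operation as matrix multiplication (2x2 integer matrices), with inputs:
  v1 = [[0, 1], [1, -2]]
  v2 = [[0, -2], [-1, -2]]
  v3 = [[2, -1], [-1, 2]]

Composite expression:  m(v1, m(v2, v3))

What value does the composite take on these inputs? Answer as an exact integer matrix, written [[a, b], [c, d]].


[[0, -3], [2, 2]]

m(v2, v3) = [[2, -4], [0, -3]]
m(v1, m(v2, v3)) = [[0, -3], [2, 2]]


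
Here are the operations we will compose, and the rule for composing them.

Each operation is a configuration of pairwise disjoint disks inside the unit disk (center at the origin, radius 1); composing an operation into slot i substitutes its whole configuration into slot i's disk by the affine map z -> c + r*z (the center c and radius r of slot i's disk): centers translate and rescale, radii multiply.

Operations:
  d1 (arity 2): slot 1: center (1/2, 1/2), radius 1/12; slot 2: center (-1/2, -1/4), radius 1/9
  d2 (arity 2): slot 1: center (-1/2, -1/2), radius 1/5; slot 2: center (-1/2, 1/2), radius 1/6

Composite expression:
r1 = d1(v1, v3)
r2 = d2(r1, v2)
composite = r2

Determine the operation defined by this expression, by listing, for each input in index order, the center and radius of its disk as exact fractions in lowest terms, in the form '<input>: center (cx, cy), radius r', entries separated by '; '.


v1: center (-2/5, -2/5), radius 1/60; v2: center (-1/2, 1/2), radius 1/6; v3: center (-3/5, -11/20), radius 1/45

Affine substitution under d2: radii multiply and v-centers shift.
for v1, the 2-step affine chain lands on center (-2/5, -2/5), radius 1/60
for v3, the 2-step affine chain lands on center (-3/5, -11/20), radius 1/45
for v2, the 1-step affine chain lands on center (-1/2, 1/2), radius 1/6


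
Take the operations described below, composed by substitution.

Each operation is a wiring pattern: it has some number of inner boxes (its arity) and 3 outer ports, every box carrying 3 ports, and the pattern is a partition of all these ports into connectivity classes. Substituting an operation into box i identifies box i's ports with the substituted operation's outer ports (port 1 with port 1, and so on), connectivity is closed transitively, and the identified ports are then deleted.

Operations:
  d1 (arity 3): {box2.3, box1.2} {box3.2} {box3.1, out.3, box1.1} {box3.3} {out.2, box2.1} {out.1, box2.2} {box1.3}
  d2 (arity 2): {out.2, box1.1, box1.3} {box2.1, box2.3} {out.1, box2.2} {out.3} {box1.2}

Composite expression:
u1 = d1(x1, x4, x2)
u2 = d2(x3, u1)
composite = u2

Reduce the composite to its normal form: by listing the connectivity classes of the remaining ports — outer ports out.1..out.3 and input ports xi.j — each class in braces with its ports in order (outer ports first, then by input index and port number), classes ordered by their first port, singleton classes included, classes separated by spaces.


{out.1, x4.1} {out.2, x3.1, x3.3} {out.3} {x1.1, x2.1, x4.2} {x1.2, x4.3} {x1.3} {x2.2} {x2.3} {x3.2}

Connectivity passes through glued d2-boundaries; trace each wire chain.
d1 over (x1, x4, x2) gives {out.1, x4.2} {out.2, x4.1} {out.3, x1.1, x2.1} {x1.2, x4.3} {x1.3} {x2.2} {x2.3}, out.j being that stage's outer ports
d2 over (x3, x1, x4, x2) gives {out.1, x4.1} {out.2, x3.1, x3.3} {out.3} {x1.1, x2.1, x4.2} {x1.2, x4.3} {x1.3} {x2.2} {x2.3} {x3.2}, out.j being that stage's outer ports


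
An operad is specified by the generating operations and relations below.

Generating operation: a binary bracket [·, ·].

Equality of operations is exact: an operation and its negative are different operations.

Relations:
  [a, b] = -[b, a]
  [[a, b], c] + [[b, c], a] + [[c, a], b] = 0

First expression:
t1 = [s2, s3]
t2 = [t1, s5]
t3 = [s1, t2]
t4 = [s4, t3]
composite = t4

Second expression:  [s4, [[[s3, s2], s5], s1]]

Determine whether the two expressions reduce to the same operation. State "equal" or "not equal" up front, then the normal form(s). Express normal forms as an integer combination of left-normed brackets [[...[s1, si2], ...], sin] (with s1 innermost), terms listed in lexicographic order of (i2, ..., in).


equal — both sides give -[[[[s1, s2], s3], s5], s4] + [[[[s1, s3], s2], s5], s4] + [[[[s1, s5], s2], s3], s4] - [[[[s1, s5], s3], s2], s4]

The first expression reduces to -[[[[s1, s2], s3], s5], s4] + [[[[s1, s3], s2], s5], s4] + [[[[s1, s5], s2], s3], s4] - [[[[s1, s5], s3], s2], s4]
The second expression reduces to -[[[[s1, s2], s3], s5], s4] + [[[[s1, s3], s2], s5], s4] + [[[[s1, s5], s2], s3], s4] - [[[[s1, s5], s3], s2], s4]
One common form — equal.


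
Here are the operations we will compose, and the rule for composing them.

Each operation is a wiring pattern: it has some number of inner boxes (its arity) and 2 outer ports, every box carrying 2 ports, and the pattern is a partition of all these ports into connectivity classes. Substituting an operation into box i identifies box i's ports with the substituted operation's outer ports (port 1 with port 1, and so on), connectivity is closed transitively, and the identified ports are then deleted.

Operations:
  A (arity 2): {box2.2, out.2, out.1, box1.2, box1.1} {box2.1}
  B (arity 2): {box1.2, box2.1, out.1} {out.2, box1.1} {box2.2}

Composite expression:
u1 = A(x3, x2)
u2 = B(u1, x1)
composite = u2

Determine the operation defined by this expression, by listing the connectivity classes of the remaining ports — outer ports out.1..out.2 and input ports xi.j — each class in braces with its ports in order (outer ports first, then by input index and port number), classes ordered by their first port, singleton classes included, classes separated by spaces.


Treat the ports identified at B as solder joints: merge, then drop.
stage A: inputs (x3, x2), connectivity {out.1, out.2, x2.2, x3.1, x3.2} {x2.1}, out.j its boundary
stage B: inputs (x3, x2, x1), connectivity {out.1, out.2, x1.1, x2.2, x3.1, x3.2} {x1.2} {x2.1}, out.j its boundary

{out.1, out.2, x1.1, x2.2, x3.1, x3.2} {x1.2} {x2.1}


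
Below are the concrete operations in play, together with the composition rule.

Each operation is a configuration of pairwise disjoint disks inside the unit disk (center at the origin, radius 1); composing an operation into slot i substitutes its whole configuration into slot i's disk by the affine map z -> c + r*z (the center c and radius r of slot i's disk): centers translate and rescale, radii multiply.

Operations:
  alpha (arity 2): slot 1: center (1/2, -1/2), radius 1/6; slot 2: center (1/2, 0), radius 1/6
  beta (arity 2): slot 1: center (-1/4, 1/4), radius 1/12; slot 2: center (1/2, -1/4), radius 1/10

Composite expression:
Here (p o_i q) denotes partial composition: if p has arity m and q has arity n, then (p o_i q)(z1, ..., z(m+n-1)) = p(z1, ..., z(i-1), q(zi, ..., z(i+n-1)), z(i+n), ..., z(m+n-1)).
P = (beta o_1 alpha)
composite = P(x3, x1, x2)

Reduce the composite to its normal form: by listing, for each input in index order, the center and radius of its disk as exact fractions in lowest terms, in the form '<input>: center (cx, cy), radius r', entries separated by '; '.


Affine substitution under beta: radii multiply and x-centers shift.
input x3: composing its 2 substitution steps yields center (-5/24, 5/24), radius 1/72
input x1: composing its 2 substitution steps yields center (-5/24, 1/4), radius 1/72
input x2: composing its 1 substitution step yields center (1/2, -1/4), radius 1/10

x1: center (-5/24, 1/4), radius 1/72; x2: center (1/2, -1/4), radius 1/10; x3: center (-5/24, 5/24), radius 1/72


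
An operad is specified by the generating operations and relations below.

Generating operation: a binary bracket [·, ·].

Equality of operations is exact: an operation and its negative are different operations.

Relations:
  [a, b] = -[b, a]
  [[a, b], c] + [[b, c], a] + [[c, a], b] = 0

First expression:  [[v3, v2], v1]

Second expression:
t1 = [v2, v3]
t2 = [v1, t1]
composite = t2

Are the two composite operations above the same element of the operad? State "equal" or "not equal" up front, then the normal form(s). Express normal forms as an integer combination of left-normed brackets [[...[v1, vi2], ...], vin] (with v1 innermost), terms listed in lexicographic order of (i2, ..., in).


Reducing the first expression gives [[v1, v2], v3] - [[v1, v3], v2]
Reducing the second expression gives [[v1, v2], v3] - [[v1, v3], v2]
The forms coincide; equal.

equal: each reduces to [[v1, v2], v3] - [[v1, v3], v2]


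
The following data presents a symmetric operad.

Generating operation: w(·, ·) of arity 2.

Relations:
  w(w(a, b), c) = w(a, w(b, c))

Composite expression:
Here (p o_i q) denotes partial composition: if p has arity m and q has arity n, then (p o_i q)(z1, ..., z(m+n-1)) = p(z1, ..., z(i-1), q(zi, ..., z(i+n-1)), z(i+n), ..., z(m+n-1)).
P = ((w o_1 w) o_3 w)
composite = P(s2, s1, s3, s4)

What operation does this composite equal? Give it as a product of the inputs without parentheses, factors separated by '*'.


s2 * s1 * s3 * s4

Under associativity of w, the answer is the s's in reading order.
w(s2, s1) reduces to s2 * s1
w(s3, s4) reduces to s3 * s4
w(w(s2, s1), w(s3, s4)) reduces to s2 * s1 * s3 * s4


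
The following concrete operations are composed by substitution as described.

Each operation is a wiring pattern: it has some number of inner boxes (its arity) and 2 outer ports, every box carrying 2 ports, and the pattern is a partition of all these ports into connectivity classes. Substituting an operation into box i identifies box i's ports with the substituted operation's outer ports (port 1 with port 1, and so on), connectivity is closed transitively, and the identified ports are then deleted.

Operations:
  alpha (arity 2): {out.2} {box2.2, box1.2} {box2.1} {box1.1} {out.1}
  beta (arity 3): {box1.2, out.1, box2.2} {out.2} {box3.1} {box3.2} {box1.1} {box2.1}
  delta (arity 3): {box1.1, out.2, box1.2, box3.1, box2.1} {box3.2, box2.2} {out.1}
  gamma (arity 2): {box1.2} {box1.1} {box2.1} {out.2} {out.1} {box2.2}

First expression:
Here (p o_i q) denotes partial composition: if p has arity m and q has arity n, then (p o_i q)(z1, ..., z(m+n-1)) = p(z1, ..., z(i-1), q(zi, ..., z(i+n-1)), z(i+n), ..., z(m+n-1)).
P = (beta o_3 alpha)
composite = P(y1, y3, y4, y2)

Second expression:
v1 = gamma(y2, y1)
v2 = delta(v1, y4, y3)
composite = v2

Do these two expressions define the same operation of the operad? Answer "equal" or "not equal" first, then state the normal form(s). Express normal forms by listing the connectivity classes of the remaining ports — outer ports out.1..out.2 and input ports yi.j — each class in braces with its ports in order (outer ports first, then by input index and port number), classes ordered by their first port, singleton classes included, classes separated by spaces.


not equal: they reduce to {out.1, y1.2, y3.2} {out.2} {y1.1} {y2.1} {y2.2, y4.2} {y3.1} {y4.1} and {out.1} {out.2, y3.1, y4.1} {y1.1} {y1.2} {y2.1} {y2.2} {y3.2, y4.2}

The first expression, normalized: {out.1, y1.2, y3.2} {out.2} {y1.1} {y2.1} {y2.2, y4.2} {y3.1} {y4.1}
The second expression, normalized: {out.1} {out.2, y3.1, y4.1} {y1.1} {y1.2} {y2.1} {y2.2} {y3.2, y4.2}
Different reductions; not equal.


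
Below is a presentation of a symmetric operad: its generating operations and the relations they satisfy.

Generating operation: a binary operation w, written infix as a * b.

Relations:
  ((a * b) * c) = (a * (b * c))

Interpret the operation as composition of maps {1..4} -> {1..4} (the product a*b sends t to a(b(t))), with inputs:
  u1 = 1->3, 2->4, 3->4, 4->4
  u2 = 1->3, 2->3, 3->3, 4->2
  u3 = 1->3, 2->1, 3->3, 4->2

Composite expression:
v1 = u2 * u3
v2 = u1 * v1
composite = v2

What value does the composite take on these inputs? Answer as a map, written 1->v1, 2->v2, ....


(u2 * u3) = 1->3, 2->3, 3->3, 4->3
(u1 * (u2 * u3)) = 1->4, 2->4, 3->4, 4->4

1->4, 2->4, 3->4, 4->4


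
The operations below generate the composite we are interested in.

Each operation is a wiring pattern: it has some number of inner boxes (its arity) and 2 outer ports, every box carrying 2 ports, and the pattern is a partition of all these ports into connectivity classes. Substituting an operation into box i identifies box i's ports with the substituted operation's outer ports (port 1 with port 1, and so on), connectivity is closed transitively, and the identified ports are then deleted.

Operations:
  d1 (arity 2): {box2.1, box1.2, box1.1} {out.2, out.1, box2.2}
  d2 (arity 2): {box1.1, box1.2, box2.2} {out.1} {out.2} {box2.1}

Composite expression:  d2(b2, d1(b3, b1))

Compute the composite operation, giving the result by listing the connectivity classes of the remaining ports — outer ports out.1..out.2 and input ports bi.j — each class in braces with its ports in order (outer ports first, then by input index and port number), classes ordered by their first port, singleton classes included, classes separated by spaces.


Connectivity passes through glued d2-boundaries; trace each wire chain.
composing d1 on (b3, b1), with out.j its own outer ports: {out.1, out.2, b1.2} {b1.1, b3.1, b3.2}
composing d2 on (b2, b3, b1), with out.j its own outer ports: {out.1} {out.2} {b1.1, b3.1, b3.2} {b1.2, b2.1, b2.2}

{out.1} {out.2} {b1.1, b3.1, b3.2} {b1.2, b2.1, b2.2}


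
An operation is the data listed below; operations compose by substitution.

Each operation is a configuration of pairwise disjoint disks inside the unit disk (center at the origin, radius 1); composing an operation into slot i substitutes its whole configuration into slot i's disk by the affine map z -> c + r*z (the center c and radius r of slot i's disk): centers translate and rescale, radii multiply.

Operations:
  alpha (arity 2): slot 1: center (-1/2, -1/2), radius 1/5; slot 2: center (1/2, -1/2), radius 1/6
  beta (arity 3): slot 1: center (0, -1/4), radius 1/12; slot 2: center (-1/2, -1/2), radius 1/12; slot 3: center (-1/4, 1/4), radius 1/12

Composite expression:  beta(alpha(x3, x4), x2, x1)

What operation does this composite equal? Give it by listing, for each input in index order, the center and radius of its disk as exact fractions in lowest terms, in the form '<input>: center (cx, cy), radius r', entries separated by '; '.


Affine substitution under beta: radii multiply and x-centers shift.
tracing x3 down its 2-map path: center (-1/24, -7/24), radius 1/60
tracing x4 down its 2-map path: center (1/24, -7/24), radius 1/72
tracing x2 down its 1-map path: center (-1/2, -1/2), radius 1/12
tracing x1 down its 1-map path: center (-1/4, 1/4), radius 1/12

x1: center (-1/4, 1/4), radius 1/12; x2: center (-1/2, -1/2), radius 1/12; x3: center (-1/24, -7/24), radius 1/60; x4: center (1/24, -7/24), radius 1/72


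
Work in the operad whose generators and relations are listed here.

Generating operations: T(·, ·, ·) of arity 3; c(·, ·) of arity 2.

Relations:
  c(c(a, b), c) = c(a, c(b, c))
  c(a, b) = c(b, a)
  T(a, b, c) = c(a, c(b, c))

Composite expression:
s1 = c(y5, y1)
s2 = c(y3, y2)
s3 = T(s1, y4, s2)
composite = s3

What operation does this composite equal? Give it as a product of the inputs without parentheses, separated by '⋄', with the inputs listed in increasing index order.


y1 ⋄ y2 ⋄ y3 ⋄ y4 ⋄ y5

Shape and order are irrelevant to T; the y-input set decides.
c(y5, y1) reduces to y5 ⋄ y1
c(y3, y2) reduces to y3 ⋄ y2
T(c(y5, y1), y4, c(y3, y2)) reduces to y5 ⋄ y1 ⋄ y4 ⋄ y3 ⋄ y2
putting the inputs in ascending order: y1 ⋄ y2 ⋄ y3 ⋄ y4 ⋄ y5


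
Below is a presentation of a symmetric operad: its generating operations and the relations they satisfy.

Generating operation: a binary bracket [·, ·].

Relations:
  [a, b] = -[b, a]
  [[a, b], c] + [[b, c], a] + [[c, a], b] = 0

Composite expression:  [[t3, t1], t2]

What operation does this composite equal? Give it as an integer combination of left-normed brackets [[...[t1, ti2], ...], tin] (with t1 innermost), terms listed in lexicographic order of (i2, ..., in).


-[[t1, t3], t2]

Antisymmetry and Jacobi reduce to t1-anchored left-normed brackets.
Composite bracket: [[t3, t1], t2]
Expanding via [a, b] = ab - ba: 4 signed words (2^2 = 4).
Only words starting with t1 matter:
  word t1t3t2 has sign -1, contributing -[[t1, t3], t2]


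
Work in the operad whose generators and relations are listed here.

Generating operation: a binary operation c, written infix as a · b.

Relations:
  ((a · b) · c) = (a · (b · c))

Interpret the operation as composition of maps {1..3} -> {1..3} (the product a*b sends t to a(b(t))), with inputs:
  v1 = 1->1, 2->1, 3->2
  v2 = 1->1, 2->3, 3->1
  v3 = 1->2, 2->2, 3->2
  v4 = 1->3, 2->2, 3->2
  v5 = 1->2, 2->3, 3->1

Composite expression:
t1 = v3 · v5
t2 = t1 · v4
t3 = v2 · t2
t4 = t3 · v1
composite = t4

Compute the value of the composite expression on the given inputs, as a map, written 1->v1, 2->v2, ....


1->3, 2->3, 3->3

(v3 · v5) = 1->2, 2->2, 3->2
((v3 · v5) · v4) = 1->2, 2->2, 3->2
(v2 · ((v3 · v5) · v4)) = 1->3, 2->3, 3->3
((v2 · ((v3 · v5) · v4)) · v1) = 1->3, 2->3, 3->3


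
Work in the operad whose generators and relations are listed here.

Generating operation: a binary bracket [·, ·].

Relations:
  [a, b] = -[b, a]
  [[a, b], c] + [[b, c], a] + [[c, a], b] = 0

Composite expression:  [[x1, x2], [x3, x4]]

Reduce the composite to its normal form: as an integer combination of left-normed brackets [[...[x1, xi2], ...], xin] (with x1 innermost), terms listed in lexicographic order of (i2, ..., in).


Skip Jacobi rewriting: expand, keep x1-initial words, read off terms.
Composite bracket: [[x1, x2], [x3, x4]]
Full expansion: 8 signed words from ab - ba (2^3 = 8).
Only words starting with x1 matter:
  word x1x2x3x4 has sign +1, contributing +[[[x1, x2], x3], x4]
  word x1x2x4x3 has sign -1, contributing -[[[x1, x2], x4], x3]

[[[x1, x2], x3], x4] - [[[x1, x2], x4], x3]


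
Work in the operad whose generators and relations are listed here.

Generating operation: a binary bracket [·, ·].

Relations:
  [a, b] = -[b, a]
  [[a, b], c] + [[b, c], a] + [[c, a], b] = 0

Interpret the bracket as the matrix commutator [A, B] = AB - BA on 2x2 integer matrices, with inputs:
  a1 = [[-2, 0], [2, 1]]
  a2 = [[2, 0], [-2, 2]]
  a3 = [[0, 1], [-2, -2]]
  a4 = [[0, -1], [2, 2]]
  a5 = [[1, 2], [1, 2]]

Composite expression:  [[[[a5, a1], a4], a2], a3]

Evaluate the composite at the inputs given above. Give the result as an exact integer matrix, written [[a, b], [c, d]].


[[-44, -16], [56, 44]]

[a5, a1] = [[4, 6], [-1, -4]]
[[a5, a1], a4] = [[11, 4], [-14, -11]]
[[[a5, a1], a4], a2] = [[-8, 0], [44, 8]]
[[[[a5, a1], a4], a2], a3] = [[-44, -16], [56, 44]]


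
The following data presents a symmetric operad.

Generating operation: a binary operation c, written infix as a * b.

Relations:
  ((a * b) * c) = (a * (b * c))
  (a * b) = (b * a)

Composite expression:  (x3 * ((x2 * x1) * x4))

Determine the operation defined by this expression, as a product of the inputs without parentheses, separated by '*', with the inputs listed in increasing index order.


Both nesting and order wash out for c; what remains is which x's occur.
(x2 * x1) spells out as x2 * x1
((x2 * x1) * x4) spells out as x2 * x1 * x4
(x3 * ((x2 * x1) * x4)) spells out as x3 * x2 * x1 * x4
commutativity sorts the factors: x1 * x2 * x3 * x4

x1 * x2 * x3 * x4


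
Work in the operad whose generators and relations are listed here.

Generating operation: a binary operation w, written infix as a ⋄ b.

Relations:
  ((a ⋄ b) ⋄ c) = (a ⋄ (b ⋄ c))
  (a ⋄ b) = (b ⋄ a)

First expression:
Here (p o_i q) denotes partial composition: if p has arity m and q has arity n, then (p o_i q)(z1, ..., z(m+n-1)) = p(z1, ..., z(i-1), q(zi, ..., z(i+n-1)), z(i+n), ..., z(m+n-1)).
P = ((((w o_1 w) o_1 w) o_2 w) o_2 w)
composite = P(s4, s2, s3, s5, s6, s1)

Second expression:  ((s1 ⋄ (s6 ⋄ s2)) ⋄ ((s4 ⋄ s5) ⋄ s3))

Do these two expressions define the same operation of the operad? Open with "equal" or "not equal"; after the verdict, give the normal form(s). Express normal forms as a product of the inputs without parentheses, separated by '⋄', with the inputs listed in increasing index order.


The first composite normalizes to s1 ⋄ s2 ⋄ s3 ⋄ s4 ⋄ s5 ⋄ s6
The second composite normalizes to s1 ⋄ s2 ⋄ s3 ⋄ s4 ⋄ s5 ⋄ s6
Both agree, so they are equal.

equal; the common form is s1 ⋄ s2 ⋄ s3 ⋄ s4 ⋄ s5 ⋄ s6


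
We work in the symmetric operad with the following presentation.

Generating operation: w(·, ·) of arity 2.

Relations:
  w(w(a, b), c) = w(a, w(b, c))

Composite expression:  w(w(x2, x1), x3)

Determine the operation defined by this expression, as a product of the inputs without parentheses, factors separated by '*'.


x2 * x1 * x3

The w-tree's shape is irrelevant; the x-reading-order decides.
w(x2, x1) flattens to x2 * x1
w(w(x2, x1), x3) flattens to x2 * x1 * x3


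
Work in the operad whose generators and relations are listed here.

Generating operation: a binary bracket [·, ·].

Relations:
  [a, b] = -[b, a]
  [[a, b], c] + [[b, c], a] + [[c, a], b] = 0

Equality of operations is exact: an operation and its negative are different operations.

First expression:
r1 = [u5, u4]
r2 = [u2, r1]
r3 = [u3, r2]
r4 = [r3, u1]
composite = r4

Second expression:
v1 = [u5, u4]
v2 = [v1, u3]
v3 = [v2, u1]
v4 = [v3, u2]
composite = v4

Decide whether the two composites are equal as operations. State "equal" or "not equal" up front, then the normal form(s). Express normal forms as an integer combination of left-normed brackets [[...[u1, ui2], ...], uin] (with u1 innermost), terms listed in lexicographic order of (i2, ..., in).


Reducing the first expression gives -[[[[u1, u2], u4], u5], u3] + [[[[u1, u2], u5], u4], u3] + [[[[u1, u3], u2], u4], u5] - [[[[u1, u3], u2], u5], u4] - [[[[u1, u3], u4], u5], u2] + [[[[u1, u3], u5], u4], u2] + [[[[u1, u4], u5], u2], u3] - [[[[u1, u5], u4], u2], u3]
Reducing the second expression gives -[[[[u1, u3], u4], u5], u2] + [[[[u1, u3], u5], u4], u2] + [[[[u1, u4], u5], u3], u2] - [[[[u1, u5], u4], u3], u2]
The normal forms differ: not equal.

not equal — first -[[[[u1, u2], u4], u5], u3] + [[[[u1, u2], u5], u4], u3] + [[[[u1, u3], u2], u4], u5] - [[[[u1, u3], u2], u5], u4] - [[[[u1, u3], u4], u5], u2] + [[[[u1, u3], u5], u4], u2] + [[[[u1, u4], u5], u2], u3] - [[[[u1, u5], u4], u2], u3], second -[[[[u1, u3], u4], u5], u2] + [[[[u1, u3], u5], u4], u2] + [[[[u1, u4], u5], u3], u2] - [[[[u1, u5], u4], u3], u2]


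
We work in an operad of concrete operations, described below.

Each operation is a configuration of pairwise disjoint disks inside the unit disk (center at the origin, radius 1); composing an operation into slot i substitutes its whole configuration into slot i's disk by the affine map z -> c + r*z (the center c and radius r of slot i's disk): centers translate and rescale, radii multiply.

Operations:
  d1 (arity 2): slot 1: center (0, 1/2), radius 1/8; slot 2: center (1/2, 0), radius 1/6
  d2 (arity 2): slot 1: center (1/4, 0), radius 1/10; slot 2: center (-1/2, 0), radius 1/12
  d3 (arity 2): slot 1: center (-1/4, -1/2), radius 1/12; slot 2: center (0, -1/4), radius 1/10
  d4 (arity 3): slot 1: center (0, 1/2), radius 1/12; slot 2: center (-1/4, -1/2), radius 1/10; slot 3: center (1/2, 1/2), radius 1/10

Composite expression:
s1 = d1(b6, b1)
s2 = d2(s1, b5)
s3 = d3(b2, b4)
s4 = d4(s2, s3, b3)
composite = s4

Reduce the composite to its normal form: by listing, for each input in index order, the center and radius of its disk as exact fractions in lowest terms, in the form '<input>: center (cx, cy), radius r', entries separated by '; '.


Affine substitution under d4: radii multiply and b-centers shift.
b6: after 3 affine steps, its disk has center (1/48, 121/240), radius 1/960
b1: after 3 affine steps, its disk has center (1/40, 1/2), radius 1/720
b5: after 2 affine steps, its disk has center (-1/24, 1/2), radius 1/144
b2: after 2 affine steps, its disk has center (-11/40, -11/20), radius 1/120
b4: after 2 affine steps, its disk has center (-1/4, -21/40), radius 1/100
b3: after 1 affine step, its disk has center (1/2, 1/2), radius 1/10

b1: center (1/40, 1/2), radius 1/720; b2: center (-11/40, -11/20), radius 1/120; b3: center (1/2, 1/2), radius 1/10; b4: center (-1/4, -21/40), radius 1/100; b5: center (-1/24, 1/2), radius 1/144; b6: center (1/48, 121/240), radius 1/960


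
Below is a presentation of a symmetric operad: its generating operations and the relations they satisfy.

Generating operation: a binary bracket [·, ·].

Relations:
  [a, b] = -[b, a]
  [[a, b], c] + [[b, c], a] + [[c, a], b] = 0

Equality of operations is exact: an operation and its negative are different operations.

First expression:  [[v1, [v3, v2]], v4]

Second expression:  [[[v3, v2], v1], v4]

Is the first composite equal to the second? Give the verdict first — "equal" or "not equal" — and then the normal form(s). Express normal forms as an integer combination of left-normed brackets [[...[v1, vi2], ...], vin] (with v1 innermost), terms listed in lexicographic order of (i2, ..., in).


not equal; the first gives -[[[v1, v2], v3], v4] + [[[v1, v3], v2], v4] and the second [[[v1, v2], v3], v4] - [[[v1, v3], v2], v4]

Normal form of the first expression: -[[[v1, v2], v3], v4] + [[[v1, v3], v2], v4]
Normal form of the second expression: [[[v1, v2], v3], v4] - [[[v1, v3], v2], v4]
They disagree, so not equal.


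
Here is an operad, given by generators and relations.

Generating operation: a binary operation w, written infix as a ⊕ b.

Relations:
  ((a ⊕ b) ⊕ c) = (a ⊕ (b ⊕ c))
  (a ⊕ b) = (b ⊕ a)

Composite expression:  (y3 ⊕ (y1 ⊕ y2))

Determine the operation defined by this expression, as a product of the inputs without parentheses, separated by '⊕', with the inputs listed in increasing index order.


y1 ⊕ y2 ⊕ y3

With w associative and commutative, the y-input set is all that matters.
(y1 ⊕ y2) flattens to y1 ⊕ y2
(y3 ⊕ (y1 ⊕ y2)) flattens to y3 ⊕ y1 ⊕ y2
the factors in increasing index order: y1 ⊕ y2 ⊕ y3


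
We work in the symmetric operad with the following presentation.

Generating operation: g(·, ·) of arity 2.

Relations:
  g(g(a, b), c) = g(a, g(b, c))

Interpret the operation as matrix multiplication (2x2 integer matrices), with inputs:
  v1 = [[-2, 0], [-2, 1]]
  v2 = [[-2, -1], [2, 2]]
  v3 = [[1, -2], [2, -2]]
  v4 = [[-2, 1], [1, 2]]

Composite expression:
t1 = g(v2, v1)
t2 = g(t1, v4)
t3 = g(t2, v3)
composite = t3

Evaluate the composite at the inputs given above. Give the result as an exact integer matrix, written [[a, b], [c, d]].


g(v2, v1) = [[6, -1], [-8, 2]]
g(g(v2, v1), v4) = [[-13, 4], [18, -4]]
g(g(g(v2, v1), v4), v3) = [[-5, 18], [10, -28]]

[[-5, 18], [10, -28]]


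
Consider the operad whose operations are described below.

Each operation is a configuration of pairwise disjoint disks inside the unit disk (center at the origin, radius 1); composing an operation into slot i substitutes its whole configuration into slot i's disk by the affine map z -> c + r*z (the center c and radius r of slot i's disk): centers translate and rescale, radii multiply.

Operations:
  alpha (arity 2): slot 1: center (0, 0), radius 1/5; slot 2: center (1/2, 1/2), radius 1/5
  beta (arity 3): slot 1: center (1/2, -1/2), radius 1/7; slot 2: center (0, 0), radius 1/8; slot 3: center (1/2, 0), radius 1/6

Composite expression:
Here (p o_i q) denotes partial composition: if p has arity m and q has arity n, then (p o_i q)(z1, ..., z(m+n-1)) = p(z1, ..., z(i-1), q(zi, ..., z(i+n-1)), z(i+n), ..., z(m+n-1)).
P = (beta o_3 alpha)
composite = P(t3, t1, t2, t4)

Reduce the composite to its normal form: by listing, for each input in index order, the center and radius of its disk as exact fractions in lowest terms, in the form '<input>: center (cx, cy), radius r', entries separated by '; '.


t1: center (0, 0), radius 1/8; t2: center (1/2, 0), radius 1/30; t3: center (1/2, -1/2), radius 1/7; t4: center (7/12, 1/12), radius 1/30

Nesting under beta composes maps z -> c + r*z down each t-path.
input t3: applying the 1 nested substitution gives center (1/2, -1/2), radius 1/7
input t1: applying the 1 nested substitution gives center (0, 0), radius 1/8
input t2: applying the 2 nested substitutions gives center (1/2, 0), radius 1/30
input t4: applying the 2 nested substitutions gives center (7/12, 1/12), radius 1/30


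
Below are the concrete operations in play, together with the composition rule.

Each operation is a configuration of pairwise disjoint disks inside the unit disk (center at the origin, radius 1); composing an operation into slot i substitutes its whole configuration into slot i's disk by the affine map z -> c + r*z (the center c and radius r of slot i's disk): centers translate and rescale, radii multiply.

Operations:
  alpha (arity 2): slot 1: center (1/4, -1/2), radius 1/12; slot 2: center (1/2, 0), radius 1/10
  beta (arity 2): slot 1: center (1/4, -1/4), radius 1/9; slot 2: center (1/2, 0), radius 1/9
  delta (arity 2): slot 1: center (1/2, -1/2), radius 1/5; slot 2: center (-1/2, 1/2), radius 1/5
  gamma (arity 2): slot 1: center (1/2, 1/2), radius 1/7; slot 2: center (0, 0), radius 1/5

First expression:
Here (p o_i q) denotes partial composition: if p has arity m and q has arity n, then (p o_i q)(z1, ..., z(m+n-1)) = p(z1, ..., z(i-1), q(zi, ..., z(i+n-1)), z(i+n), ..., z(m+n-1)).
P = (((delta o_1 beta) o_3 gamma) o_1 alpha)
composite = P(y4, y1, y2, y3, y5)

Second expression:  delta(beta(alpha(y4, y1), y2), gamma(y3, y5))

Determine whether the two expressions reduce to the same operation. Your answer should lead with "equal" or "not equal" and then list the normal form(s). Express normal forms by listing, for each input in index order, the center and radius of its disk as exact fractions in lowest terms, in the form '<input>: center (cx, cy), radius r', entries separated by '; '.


The first expression, normalized: y1: center (101/180, -11/20), radius 1/450; y2: center (3/5, -1/2), radius 1/45; y3: center (-2/5, 3/5), radius 1/35; y4: center (5/9, -101/180), radius 1/540; y5: center (-1/2, 1/2), radius 1/25
The second expression, normalized: y1: center (101/180, -11/20), radius 1/450; y2: center (3/5, -1/2), radius 1/45; y3: center (-2/5, 3/5), radius 1/35; y4: center (5/9, -101/180), radius 1/540; y5: center (-1/2, 1/2), radius 1/25
Both agree, so they are equal.

equal: each reduces to y1: center (101/180, -11/20), radius 1/450; y2: center (3/5, -1/2), radius 1/45; y3: center (-2/5, 3/5), radius 1/35; y4: center (5/9, -101/180), radius 1/540; y5: center (-1/2, 1/2), radius 1/25


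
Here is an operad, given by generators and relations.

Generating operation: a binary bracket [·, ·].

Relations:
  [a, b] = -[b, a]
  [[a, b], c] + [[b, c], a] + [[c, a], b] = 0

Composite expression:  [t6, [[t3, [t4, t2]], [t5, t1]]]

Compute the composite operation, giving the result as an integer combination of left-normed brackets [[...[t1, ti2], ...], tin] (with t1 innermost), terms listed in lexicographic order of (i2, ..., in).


-[[[[[t1, t5], t2], t4], t3], t6] + [[[[[t1, t5], t3], t2], t4], t6] - [[[[[t1, t5], t3], t4], t2], t6] + [[[[[t1, t5], t4], t2], t3], t6]

Left-normed coefficients sit on the t1-initial expansion words.
Composite bracket: [t6, [[t3, [t4, t2]], [t5, t1]]]
Applying ab - ba throughout gives 32 signed words (2^5 = 32).
Words beginning with t1 determine it all:
  t1t5t2t4t3t6 appears with sign -1, giving the term -[[[[[t1, t5], t2], t4], t3], t6]
  t1t5t3t2t4t6 appears with sign +1, giving the term +[[[[[t1, t5], t3], t2], t4], t6]
  t1t5t3t4t2t6 appears with sign -1, giving the term -[[[[[t1, t5], t3], t4], t2], t6]
  t1t5t4t2t3t6 appears with sign +1, giving the term +[[[[[t1, t5], t4], t2], t3], t6]


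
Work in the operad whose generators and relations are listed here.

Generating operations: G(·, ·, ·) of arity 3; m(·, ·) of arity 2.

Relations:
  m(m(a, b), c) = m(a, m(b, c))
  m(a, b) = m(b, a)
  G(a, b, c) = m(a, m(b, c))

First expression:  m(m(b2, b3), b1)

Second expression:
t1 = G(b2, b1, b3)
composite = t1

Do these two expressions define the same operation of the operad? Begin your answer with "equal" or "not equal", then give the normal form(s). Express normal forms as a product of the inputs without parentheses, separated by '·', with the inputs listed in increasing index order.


equal; the common form is b1 · b2 · b3

The first expression reduces to b1 · b2 · b3
The second expression reduces to b1 · b2 · b3
Same normal form: equal.


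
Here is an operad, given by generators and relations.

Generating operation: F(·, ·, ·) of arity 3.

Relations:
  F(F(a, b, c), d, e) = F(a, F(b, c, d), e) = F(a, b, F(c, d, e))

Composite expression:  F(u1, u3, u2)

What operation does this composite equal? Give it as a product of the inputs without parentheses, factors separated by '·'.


u1 · u3 · u2

The F-tree's shape is irrelevant; the u-reading-order decides.
F(u1, u3, u2) linearizes to u1 · u3 · u2


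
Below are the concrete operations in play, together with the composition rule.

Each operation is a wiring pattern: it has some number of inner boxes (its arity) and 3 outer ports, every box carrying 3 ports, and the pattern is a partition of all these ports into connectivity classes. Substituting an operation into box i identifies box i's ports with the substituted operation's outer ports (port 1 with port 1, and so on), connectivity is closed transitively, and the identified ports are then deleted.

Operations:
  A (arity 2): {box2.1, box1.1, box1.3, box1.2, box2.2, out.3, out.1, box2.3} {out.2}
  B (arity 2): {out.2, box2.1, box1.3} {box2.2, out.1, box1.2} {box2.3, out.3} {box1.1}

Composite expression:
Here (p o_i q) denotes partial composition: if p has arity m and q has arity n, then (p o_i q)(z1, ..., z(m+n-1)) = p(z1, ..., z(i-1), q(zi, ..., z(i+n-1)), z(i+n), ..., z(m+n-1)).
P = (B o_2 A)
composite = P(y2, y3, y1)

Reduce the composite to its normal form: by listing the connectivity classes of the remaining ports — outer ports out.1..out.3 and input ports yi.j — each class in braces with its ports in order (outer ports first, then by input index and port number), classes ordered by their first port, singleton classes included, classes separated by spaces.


{out.1, y2.2} {out.2, out.3, y1.1, y1.2, y1.3, y2.3, y3.1, y3.2, y3.3} {y2.1}

Substituting into B glues patterns; closure does the rest.
after A, the pattern on (y3, y1) reads {out.1, out.3, y1.1, y1.2, y1.3, y3.1, y3.2, y3.3} {out.2} (out.j = its outer ports)
after B, the pattern on (y2, y3, y1) reads {out.1, y2.2} {out.2, out.3, y1.1, y1.2, y1.3, y2.3, y3.1, y3.2, y3.3} {y2.1} (out.j = its outer ports)


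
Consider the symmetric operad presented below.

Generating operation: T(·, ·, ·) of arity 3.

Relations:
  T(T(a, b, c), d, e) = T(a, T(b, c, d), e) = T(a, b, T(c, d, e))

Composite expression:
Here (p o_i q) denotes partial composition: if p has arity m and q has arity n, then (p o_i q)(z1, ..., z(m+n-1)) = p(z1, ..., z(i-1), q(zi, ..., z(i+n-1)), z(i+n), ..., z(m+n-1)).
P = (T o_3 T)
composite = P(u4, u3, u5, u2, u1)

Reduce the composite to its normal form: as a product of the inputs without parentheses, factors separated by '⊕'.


Every regrouping of T is equal, so read the u-inputs in written order.
T(u5, u2, u1) collapses to u5 ⊕ u2 ⊕ u1
T(u4, u3, T(u5, u2, u1)) collapses to u4 ⊕ u3 ⊕ u5 ⊕ u2 ⊕ u1

u4 ⊕ u3 ⊕ u5 ⊕ u2 ⊕ u1
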